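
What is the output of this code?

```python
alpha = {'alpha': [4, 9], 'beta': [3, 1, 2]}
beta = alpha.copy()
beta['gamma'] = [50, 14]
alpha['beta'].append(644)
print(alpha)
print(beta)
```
{'alpha': [4, 9], 'beta': [3, 1, 2, 644]}
{'alpha': [4, 9], 'beta': [3, 1, 2, 644], 'gamma': [50, 14]}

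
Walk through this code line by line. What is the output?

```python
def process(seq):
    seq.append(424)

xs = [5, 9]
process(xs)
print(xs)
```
[5, 9, 424]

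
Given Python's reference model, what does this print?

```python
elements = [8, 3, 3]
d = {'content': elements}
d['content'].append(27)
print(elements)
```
[8, 3, 3, 27]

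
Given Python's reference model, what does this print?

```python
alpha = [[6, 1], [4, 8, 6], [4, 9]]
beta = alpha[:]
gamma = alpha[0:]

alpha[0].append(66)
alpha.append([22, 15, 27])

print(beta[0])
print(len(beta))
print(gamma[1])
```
[6, 1, 66]
3
[4, 8, 6]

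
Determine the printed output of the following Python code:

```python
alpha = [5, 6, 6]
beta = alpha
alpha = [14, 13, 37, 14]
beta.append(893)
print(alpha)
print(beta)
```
[14, 13, 37, 14]
[5, 6, 6, 893]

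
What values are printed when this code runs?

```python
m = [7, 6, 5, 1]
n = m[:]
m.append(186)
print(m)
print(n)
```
[7, 6, 5, 1, 186]
[7, 6, 5, 1]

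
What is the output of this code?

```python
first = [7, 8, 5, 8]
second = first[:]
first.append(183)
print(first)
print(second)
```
[7, 8, 5, 8, 183]
[7, 8, 5, 8]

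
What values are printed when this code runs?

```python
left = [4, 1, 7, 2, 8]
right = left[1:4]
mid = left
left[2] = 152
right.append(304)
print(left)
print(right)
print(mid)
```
[4, 1, 152, 2, 8]
[1, 7, 2, 304]
[4, 1, 152, 2, 8]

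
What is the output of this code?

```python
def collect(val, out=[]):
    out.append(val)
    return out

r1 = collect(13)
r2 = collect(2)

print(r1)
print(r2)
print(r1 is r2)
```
[13, 2]
[13, 2]
True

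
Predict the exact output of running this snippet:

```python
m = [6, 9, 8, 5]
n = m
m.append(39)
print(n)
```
[6, 9, 8, 5, 39]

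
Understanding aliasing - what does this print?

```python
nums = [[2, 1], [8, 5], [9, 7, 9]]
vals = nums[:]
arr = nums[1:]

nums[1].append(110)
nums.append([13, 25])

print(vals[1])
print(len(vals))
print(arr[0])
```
[8, 5, 110]
3
[8, 5, 110]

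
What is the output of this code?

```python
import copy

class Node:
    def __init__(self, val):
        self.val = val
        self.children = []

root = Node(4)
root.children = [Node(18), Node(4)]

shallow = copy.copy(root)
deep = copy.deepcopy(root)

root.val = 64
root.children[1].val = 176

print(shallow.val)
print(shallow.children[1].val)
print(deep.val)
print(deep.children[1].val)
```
4
176
4
4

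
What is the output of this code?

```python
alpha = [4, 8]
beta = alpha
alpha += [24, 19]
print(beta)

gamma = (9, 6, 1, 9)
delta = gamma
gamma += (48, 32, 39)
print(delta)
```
[4, 8, 24, 19]
(9, 6, 1, 9)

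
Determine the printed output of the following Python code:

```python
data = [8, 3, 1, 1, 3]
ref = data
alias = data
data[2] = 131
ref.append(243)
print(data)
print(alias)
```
[8, 3, 131, 1, 3, 243]
[8, 3, 131, 1, 3, 243]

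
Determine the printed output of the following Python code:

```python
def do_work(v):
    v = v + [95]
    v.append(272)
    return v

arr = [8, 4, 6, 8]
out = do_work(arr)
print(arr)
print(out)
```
[8, 4, 6, 8]
[8, 4, 6, 8, 95, 272]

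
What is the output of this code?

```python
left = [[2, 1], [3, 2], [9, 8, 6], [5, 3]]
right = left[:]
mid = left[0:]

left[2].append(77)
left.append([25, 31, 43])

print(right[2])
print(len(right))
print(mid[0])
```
[9, 8, 6, 77]
4
[2, 1]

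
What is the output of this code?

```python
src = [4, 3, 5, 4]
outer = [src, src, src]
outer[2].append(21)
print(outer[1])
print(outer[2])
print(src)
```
[4, 3, 5, 4, 21]
[4, 3, 5, 4, 21]
[4, 3, 5, 4, 21]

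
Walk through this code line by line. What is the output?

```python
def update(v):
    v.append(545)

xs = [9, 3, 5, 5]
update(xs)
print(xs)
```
[9, 3, 5, 5, 545]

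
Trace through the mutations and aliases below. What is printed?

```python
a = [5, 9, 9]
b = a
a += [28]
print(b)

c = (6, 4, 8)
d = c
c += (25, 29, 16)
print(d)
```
[5, 9, 9, 28]
(6, 4, 8)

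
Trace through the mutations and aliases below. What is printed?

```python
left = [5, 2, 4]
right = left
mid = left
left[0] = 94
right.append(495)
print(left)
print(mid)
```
[94, 2, 4, 495]
[94, 2, 4, 495]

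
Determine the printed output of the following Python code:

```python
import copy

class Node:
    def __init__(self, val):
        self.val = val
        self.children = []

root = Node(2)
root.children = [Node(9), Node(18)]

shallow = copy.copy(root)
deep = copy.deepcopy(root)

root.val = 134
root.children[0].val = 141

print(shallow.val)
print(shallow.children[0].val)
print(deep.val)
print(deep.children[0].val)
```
2
141
2
9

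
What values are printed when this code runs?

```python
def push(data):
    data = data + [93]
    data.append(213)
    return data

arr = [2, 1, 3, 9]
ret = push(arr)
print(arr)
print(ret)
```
[2, 1, 3, 9]
[2, 1, 3, 9, 93, 213]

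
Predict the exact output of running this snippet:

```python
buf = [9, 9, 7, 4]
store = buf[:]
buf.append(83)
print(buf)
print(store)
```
[9, 9, 7, 4, 83]
[9, 9, 7, 4]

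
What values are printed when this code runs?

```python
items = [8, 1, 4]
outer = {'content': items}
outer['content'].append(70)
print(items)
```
[8, 1, 4, 70]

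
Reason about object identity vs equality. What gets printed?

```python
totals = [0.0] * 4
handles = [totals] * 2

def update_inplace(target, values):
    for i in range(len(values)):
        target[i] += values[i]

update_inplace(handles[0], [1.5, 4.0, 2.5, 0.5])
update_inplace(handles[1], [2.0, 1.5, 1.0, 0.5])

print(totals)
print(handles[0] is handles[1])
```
[3.5, 5.5, 3.5, 1.0]
True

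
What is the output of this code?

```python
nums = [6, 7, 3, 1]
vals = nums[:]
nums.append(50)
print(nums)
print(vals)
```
[6, 7, 3, 1, 50]
[6, 7, 3, 1]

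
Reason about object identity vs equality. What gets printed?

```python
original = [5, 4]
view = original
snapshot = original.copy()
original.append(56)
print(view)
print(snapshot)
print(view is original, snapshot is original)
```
[5, 4, 56]
[5, 4]
True False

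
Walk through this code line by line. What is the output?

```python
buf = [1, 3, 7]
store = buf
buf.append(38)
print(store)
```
[1, 3, 7, 38]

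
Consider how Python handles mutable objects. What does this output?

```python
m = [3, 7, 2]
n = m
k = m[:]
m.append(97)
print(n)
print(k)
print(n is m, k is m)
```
[3, 7, 2, 97]
[3, 7, 2]
True False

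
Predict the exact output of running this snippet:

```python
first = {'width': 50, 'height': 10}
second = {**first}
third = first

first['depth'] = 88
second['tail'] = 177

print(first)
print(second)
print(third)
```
{'width': 50, 'height': 10, 'depth': 88}
{'width': 50, 'height': 10, 'tail': 177}
{'width': 50, 'height': 10, 'depth': 88}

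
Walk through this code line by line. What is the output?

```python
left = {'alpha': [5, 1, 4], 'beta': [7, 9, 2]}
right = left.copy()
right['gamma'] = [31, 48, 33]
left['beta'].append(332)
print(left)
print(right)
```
{'alpha': [5, 1, 4], 'beta': [7, 9, 2, 332]}
{'alpha': [5, 1, 4], 'beta': [7, 9, 2, 332], 'gamma': [31, 48, 33]}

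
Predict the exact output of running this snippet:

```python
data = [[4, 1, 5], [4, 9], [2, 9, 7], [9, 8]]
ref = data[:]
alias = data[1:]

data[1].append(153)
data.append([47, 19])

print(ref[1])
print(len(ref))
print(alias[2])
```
[4, 9, 153]
4
[9, 8]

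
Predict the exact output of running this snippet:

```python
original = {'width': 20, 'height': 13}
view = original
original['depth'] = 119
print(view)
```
{'width': 20, 'height': 13, 'depth': 119}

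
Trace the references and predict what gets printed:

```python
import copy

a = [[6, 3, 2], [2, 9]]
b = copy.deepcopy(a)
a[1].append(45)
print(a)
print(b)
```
[[6, 3, 2], [2, 9, 45]]
[[6, 3, 2], [2, 9]]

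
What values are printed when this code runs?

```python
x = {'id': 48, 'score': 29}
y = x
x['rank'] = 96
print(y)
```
{'id': 48, 'score': 29, 'rank': 96}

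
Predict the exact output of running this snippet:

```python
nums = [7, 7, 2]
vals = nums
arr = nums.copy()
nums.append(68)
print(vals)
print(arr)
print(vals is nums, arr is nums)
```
[7, 7, 2, 68]
[7, 7, 2]
True False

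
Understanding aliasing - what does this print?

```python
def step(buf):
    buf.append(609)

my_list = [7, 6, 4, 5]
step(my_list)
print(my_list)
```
[7, 6, 4, 5, 609]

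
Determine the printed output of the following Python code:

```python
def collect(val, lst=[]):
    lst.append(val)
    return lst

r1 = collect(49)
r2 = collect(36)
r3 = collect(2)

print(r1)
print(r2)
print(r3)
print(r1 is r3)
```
[49, 36, 2]
[49, 36, 2]
[49, 36, 2]
True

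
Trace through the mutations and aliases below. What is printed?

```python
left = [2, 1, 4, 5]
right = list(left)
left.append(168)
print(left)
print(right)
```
[2, 1, 4, 5, 168]
[2, 1, 4, 5]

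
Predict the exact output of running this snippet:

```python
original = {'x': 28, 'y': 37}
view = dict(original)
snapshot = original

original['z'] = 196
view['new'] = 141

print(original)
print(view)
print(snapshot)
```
{'x': 28, 'y': 37, 'z': 196}
{'x': 28, 'y': 37, 'new': 141}
{'x': 28, 'y': 37, 'z': 196}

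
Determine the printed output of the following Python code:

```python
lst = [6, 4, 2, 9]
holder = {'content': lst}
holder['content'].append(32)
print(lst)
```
[6, 4, 2, 9, 32]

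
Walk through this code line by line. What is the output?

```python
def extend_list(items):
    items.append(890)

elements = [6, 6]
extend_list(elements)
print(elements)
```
[6, 6, 890]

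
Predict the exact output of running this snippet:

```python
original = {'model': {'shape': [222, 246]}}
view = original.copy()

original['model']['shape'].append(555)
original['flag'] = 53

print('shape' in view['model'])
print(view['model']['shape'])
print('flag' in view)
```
True
[222, 246, 555]
False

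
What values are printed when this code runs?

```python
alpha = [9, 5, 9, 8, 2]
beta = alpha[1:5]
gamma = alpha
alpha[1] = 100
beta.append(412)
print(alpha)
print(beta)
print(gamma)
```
[9, 100, 9, 8, 2]
[5, 9, 8, 2, 412]
[9, 100, 9, 8, 2]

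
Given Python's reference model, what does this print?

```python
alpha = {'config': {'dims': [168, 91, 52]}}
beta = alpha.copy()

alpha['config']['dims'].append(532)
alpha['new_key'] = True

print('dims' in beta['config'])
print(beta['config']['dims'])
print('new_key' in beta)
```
True
[168, 91, 52, 532]
False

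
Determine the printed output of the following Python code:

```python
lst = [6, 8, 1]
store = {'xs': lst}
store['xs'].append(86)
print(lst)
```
[6, 8, 1, 86]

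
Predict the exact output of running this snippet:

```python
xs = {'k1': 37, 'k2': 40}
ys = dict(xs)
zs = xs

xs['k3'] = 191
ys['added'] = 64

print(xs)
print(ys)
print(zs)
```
{'k1': 37, 'k2': 40, 'k3': 191}
{'k1': 37, 'k2': 40, 'added': 64}
{'k1': 37, 'k2': 40, 'k3': 191}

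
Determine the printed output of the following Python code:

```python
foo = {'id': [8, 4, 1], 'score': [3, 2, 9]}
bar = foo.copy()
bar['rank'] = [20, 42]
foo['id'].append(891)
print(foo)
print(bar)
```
{'id': [8, 4, 1, 891], 'score': [3, 2, 9]}
{'id': [8, 4, 1, 891], 'score': [3, 2, 9], 'rank': [20, 42]}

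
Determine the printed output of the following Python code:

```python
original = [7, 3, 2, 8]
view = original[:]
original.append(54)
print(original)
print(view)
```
[7, 3, 2, 8, 54]
[7, 3, 2, 8]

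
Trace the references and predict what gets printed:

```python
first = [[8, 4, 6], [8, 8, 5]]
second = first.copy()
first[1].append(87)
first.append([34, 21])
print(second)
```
[[8, 4, 6], [8, 8, 5, 87]]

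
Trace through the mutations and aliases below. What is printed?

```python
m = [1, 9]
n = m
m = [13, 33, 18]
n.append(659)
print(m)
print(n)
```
[13, 33, 18]
[1, 9, 659]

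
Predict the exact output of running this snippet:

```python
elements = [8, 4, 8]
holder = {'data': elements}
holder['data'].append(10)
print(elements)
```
[8, 4, 8, 10]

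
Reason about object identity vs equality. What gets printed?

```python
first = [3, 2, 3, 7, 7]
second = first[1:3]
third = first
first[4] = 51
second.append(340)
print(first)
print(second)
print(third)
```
[3, 2, 3, 7, 51]
[2, 3, 340]
[3, 2, 3, 7, 51]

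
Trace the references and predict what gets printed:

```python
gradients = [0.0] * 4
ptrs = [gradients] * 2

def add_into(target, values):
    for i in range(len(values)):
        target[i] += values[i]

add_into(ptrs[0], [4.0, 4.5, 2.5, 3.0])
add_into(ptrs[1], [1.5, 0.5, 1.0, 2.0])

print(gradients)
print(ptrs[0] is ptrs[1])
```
[5.5, 5.0, 3.5, 5.0]
True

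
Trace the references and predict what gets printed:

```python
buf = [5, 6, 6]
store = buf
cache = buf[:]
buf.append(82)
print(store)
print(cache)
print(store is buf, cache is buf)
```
[5, 6, 6, 82]
[5, 6, 6]
True False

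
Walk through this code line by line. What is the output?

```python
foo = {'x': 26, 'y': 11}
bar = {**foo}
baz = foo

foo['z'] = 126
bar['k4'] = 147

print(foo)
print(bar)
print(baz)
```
{'x': 26, 'y': 11, 'z': 126}
{'x': 26, 'y': 11, 'k4': 147}
{'x': 26, 'y': 11, 'z': 126}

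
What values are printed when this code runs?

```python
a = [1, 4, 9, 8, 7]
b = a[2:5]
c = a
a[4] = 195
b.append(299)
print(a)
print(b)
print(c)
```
[1, 4, 9, 8, 195]
[9, 8, 7, 299]
[1, 4, 9, 8, 195]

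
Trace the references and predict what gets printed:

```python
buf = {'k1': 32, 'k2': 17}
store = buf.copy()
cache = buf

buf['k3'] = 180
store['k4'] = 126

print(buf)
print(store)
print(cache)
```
{'k1': 32, 'k2': 17, 'k3': 180}
{'k1': 32, 'k2': 17, 'k4': 126}
{'k1': 32, 'k2': 17, 'k3': 180}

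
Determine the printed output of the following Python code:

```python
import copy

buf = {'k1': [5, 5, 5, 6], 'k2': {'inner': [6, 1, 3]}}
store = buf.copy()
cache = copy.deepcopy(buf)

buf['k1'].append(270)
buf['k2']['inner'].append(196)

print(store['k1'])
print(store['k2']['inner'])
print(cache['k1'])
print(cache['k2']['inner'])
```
[5, 5, 5, 6, 270]
[6, 1, 3, 196]
[5, 5, 5, 6]
[6, 1, 3]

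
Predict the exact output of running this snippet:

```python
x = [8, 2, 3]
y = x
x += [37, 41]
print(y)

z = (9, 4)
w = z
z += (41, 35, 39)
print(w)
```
[8, 2, 3, 37, 41]
(9, 4)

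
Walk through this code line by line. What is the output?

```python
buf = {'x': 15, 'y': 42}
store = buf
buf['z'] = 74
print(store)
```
{'x': 15, 'y': 42, 'z': 74}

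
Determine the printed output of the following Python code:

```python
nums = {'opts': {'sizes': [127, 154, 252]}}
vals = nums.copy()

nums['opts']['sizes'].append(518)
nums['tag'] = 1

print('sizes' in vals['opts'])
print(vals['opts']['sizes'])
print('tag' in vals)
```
True
[127, 154, 252, 518]
False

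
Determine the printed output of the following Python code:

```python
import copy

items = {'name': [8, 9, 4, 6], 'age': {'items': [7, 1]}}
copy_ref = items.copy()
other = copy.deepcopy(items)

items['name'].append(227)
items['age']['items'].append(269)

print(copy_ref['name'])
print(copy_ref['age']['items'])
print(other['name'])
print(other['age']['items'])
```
[8, 9, 4, 6, 227]
[7, 1, 269]
[8, 9, 4, 6]
[7, 1]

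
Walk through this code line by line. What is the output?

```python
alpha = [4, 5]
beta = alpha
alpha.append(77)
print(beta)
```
[4, 5, 77]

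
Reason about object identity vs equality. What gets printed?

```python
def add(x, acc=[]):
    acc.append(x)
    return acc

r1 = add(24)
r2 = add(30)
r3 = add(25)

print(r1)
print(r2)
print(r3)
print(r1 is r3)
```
[24, 30, 25]
[24, 30, 25]
[24, 30, 25]
True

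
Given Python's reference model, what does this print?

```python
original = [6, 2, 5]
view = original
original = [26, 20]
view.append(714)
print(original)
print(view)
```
[26, 20]
[6, 2, 5, 714]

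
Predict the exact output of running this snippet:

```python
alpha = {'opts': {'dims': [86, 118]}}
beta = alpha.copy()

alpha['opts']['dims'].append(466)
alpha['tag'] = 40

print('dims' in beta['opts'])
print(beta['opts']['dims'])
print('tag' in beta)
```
True
[86, 118, 466]
False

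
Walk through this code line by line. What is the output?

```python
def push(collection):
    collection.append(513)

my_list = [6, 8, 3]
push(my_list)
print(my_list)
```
[6, 8, 3, 513]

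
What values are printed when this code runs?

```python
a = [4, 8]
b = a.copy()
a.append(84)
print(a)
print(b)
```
[4, 8, 84]
[4, 8]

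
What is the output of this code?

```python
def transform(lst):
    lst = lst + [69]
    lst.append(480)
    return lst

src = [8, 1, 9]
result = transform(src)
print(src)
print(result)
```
[8, 1, 9]
[8, 1, 9, 69, 480]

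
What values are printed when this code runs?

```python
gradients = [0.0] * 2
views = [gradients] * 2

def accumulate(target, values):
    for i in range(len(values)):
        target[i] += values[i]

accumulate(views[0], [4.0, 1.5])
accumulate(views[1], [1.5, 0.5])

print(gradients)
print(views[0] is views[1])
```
[5.5, 2.0]
True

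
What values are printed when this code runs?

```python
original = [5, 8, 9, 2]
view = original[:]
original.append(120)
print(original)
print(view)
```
[5, 8, 9, 2, 120]
[5, 8, 9, 2]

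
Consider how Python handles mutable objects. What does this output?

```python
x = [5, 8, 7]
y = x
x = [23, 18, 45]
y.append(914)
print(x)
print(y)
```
[23, 18, 45]
[5, 8, 7, 914]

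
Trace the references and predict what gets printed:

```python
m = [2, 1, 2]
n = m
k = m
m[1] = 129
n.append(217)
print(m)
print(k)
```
[2, 129, 2, 217]
[2, 129, 2, 217]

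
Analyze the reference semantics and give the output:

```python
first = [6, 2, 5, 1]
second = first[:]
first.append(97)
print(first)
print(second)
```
[6, 2, 5, 1, 97]
[6, 2, 5, 1]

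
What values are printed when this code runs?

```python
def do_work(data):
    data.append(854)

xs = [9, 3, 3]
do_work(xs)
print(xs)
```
[9, 3, 3, 854]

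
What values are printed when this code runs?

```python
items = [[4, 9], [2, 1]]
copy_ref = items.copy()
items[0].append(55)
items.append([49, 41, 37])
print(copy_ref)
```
[[4, 9, 55], [2, 1]]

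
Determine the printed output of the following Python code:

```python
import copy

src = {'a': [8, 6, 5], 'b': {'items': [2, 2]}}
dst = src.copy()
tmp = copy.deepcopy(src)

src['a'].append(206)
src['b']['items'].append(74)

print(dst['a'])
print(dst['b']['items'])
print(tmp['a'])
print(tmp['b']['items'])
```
[8, 6, 5, 206]
[2, 2, 74]
[8, 6, 5]
[2, 2]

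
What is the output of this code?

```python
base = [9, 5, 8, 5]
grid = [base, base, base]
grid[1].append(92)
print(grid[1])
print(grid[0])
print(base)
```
[9, 5, 8, 5, 92]
[9, 5, 8, 5, 92]
[9, 5, 8, 5, 92]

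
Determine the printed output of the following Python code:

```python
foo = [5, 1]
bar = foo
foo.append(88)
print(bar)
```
[5, 1, 88]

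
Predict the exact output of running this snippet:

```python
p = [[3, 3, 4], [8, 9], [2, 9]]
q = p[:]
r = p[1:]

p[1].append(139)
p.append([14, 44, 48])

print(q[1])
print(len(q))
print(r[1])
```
[8, 9, 139]
3
[2, 9]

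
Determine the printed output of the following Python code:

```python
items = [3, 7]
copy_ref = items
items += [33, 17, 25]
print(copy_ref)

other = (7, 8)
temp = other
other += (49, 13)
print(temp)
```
[3, 7, 33, 17, 25]
(7, 8)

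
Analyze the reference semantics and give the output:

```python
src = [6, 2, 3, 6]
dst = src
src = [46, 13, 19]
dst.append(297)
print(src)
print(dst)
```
[46, 13, 19]
[6, 2, 3, 6, 297]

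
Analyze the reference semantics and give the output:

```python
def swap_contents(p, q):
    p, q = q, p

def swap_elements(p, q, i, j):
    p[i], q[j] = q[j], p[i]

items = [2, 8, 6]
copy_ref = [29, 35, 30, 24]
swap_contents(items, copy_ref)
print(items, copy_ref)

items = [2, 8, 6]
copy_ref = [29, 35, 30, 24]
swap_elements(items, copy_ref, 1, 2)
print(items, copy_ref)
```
[2, 8, 6] [29, 35, 30, 24]
[2, 30, 6] [29, 35, 8, 24]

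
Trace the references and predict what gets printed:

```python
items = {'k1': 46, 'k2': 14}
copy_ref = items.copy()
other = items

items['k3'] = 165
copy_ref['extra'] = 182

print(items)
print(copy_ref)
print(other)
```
{'k1': 46, 'k2': 14, 'k3': 165}
{'k1': 46, 'k2': 14, 'extra': 182}
{'k1': 46, 'k2': 14, 'k3': 165}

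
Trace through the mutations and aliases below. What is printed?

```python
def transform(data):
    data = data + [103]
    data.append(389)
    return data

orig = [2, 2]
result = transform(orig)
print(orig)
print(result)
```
[2, 2]
[2, 2, 103, 389]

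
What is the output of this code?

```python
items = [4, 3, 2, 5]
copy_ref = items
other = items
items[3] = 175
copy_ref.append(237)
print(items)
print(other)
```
[4, 3, 2, 175, 237]
[4, 3, 2, 175, 237]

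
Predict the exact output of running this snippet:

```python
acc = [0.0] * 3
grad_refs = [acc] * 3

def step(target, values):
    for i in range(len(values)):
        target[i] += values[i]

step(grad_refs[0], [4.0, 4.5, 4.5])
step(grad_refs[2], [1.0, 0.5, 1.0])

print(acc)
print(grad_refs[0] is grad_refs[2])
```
[5.0, 5.0, 5.5]
True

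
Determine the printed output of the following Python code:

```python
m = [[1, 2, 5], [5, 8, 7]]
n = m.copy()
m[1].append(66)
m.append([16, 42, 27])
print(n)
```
[[1, 2, 5], [5, 8, 7, 66]]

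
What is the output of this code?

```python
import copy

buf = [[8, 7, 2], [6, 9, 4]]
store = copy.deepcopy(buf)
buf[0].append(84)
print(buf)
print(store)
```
[[8, 7, 2, 84], [6, 9, 4]]
[[8, 7, 2], [6, 9, 4]]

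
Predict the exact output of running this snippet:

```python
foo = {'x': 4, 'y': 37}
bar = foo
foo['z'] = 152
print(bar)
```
{'x': 4, 'y': 37, 'z': 152}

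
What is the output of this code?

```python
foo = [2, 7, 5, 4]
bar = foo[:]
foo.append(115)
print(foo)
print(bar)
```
[2, 7, 5, 4, 115]
[2, 7, 5, 4]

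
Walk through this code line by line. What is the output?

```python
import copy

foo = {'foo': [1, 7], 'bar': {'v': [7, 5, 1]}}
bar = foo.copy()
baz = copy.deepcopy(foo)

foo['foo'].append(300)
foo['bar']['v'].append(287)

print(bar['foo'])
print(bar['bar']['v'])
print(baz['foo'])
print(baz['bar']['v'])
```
[1, 7, 300]
[7, 5, 1, 287]
[1, 7]
[7, 5, 1]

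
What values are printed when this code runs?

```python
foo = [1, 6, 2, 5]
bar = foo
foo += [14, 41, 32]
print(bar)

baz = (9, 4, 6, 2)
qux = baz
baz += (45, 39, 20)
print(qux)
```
[1, 6, 2, 5, 14, 41, 32]
(9, 4, 6, 2)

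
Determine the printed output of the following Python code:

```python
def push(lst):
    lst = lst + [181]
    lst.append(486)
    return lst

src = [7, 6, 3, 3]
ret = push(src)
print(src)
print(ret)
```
[7, 6, 3, 3]
[7, 6, 3, 3, 181, 486]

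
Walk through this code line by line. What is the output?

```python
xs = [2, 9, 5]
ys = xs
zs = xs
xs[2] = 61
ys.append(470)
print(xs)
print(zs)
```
[2, 9, 61, 470]
[2, 9, 61, 470]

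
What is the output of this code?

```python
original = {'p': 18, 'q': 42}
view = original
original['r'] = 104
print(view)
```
{'p': 18, 'q': 42, 'r': 104}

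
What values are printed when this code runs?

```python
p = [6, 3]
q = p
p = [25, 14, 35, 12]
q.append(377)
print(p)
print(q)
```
[25, 14, 35, 12]
[6, 3, 377]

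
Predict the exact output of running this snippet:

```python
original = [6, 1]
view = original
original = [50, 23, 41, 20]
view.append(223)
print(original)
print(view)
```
[50, 23, 41, 20]
[6, 1, 223]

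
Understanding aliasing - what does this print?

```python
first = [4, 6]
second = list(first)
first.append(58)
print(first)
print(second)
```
[4, 6, 58]
[4, 6]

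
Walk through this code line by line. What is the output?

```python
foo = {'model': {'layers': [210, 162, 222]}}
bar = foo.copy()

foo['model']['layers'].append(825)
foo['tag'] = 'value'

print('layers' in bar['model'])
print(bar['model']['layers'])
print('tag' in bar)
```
True
[210, 162, 222, 825]
False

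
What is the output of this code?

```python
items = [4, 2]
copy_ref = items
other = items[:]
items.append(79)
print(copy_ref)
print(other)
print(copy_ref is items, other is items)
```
[4, 2, 79]
[4, 2]
True False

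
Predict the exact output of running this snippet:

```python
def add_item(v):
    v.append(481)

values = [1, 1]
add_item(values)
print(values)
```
[1, 1, 481]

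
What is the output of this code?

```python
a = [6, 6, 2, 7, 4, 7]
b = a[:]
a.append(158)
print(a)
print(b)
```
[6, 6, 2, 7, 4, 7, 158]
[6, 6, 2, 7, 4, 7]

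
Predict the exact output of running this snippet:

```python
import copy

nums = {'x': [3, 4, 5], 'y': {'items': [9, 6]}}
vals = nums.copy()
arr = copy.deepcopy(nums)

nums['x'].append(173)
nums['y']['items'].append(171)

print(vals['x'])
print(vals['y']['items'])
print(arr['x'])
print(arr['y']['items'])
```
[3, 4, 5, 173]
[9, 6, 171]
[3, 4, 5]
[9, 6]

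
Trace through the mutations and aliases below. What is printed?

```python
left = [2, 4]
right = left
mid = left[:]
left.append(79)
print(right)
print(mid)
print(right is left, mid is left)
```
[2, 4, 79]
[2, 4]
True False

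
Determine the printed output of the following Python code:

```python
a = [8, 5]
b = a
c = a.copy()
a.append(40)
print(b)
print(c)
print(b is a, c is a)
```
[8, 5, 40]
[8, 5]
True False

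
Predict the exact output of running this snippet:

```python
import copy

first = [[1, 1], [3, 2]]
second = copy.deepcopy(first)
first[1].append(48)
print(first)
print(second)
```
[[1, 1], [3, 2, 48]]
[[1, 1], [3, 2]]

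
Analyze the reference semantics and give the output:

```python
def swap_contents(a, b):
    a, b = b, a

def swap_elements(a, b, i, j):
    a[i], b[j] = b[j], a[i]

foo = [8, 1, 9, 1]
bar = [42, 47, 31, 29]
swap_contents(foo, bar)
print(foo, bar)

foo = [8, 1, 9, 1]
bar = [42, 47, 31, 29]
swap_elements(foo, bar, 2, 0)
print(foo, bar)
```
[8, 1, 9, 1] [42, 47, 31, 29]
[8, 1, 42, 1] [9, 47, 31, 29]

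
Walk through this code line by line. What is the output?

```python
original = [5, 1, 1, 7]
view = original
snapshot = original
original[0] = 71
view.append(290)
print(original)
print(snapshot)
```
[71, 1, 1, 7, 290]
[71, 1, 1, 7, 290]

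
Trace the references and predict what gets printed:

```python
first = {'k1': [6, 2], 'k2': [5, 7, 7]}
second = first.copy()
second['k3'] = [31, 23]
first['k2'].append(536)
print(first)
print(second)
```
{'k1': [6, 2], 'k2': [5, 7, 7, 536]}
{'k1': [6, 2], 'k2': [5, 7, 7, 536], 'k3': [31, 23]}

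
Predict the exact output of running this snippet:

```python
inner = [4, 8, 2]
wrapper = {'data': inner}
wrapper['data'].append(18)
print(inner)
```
[4, 8, 2, 18]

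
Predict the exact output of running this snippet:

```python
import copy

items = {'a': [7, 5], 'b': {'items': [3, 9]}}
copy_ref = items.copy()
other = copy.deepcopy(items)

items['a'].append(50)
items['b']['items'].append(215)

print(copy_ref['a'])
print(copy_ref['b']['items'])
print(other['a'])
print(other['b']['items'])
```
[7, 5, 50]
[3, 9, 215]
[7, 5]
[3, 9]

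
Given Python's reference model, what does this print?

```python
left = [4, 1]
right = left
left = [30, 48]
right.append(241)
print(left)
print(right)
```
[30, 48]
[4, 1, 241]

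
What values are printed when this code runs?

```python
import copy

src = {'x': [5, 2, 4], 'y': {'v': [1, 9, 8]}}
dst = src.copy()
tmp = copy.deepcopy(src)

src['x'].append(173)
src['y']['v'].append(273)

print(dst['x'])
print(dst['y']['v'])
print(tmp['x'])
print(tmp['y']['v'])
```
[5, 2, 4, 173]
[1, 9, 8, 273]
[5, 2, 4]
[1, 9, 8]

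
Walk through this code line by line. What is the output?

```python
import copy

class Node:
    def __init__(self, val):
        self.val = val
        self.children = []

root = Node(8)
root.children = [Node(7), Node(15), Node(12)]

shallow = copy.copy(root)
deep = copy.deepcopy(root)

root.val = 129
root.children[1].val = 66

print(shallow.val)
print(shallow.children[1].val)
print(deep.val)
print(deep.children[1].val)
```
8
66
8
15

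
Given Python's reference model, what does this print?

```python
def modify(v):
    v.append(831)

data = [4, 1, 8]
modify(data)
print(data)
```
[4, 1, 8, 831]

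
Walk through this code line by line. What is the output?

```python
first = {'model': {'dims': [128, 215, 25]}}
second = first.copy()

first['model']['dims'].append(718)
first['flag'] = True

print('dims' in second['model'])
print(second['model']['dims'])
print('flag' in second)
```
True
[128, 215, 25, 718]
False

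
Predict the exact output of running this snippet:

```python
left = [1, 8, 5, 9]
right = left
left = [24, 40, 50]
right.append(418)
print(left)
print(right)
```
[24, 40, 50]
[1, 8, 5, 9, 418]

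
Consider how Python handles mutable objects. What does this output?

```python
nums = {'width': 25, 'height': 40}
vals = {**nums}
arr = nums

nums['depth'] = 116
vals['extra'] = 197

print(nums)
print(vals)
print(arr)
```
{'width': 25, 'height': 40, 'depth': 116}
{'width': 25, 'height': 40, 'extra': 197}
{'width': 25, 'height': 40, 'depth': 116}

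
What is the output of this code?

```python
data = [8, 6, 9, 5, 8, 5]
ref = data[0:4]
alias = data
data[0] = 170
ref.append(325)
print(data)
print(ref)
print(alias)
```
[170, 6, 9, 5, 8, 5]
[8, 6, 9, 5, 325]
[170, 6, 9, 5, 8, 5]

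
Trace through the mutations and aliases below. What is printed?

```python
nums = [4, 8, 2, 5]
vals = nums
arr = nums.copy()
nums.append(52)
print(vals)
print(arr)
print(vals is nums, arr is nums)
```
[4, 8, 2, 5, 52]
[4, 8, 2, 5]
True False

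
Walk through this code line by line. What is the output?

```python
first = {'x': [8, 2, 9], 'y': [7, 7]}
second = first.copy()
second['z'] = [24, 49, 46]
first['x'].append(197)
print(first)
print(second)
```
{'x': [8, 2, 9, 197], 'y': [7, 7]}
{'x': [8, 2, 9, 197], 'y': [7, 7], 'z': [24, 49, 46]}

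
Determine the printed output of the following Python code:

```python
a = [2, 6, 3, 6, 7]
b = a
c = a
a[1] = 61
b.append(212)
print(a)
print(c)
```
[2, 61, 3, 6, 7, 212]
[2, 61, 3, 6, 7, 212]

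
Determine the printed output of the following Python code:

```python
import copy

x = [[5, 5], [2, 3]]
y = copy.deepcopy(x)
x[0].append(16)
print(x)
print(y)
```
[[5, 5, 16], [2, 3]]
[[5, 5], [2, 3]]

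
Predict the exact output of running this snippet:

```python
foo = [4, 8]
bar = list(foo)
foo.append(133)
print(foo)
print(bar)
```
[4, 8, 133]
[4, 8]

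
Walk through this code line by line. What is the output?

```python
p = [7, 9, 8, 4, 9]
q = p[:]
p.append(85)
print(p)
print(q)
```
[7, 9, 8, 4, 9, 85]
[7, 9, 8, 4, 9]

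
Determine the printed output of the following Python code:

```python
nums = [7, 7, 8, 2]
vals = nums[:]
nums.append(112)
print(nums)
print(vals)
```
[7, 7, 8, 2, 112]
[7, 7, 8, 2]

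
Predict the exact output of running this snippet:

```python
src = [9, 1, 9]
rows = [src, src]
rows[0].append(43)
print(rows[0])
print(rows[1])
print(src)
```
[9, 1, 9, 43]
[9, 1, 9, 43]
[9, 1, 9, 43]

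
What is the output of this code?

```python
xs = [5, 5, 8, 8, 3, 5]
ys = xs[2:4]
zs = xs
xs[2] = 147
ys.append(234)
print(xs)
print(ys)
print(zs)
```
[5, 5, 147, 8, 3, 5]
[8, 8, 234]
[5, 5, 147, 8, 3, 5]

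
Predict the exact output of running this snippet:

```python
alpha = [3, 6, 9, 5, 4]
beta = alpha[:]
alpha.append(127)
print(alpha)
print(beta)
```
[3, 6, 9, 5, 4, 127]
[3, 6, 9, 5, 4]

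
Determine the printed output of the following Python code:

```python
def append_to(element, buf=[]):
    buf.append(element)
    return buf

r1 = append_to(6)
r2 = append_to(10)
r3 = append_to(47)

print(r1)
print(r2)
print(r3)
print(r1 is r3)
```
[6, 10, 47]
[6, 10, 47]
[6, 10, 47]
True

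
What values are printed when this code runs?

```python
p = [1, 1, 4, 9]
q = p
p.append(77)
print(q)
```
[1, 1, 4, 9, 77]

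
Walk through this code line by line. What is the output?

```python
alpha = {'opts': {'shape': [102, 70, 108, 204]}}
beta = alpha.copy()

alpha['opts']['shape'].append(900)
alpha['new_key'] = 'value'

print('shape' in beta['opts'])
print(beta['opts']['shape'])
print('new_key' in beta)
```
True
[102, 70, 108, 204, 900]
False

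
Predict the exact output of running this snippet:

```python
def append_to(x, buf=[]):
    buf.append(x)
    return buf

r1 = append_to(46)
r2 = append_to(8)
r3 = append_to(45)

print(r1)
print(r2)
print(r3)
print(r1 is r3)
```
[46, 8, 45]
[46, 8, 45]
[46, 8, 45]
True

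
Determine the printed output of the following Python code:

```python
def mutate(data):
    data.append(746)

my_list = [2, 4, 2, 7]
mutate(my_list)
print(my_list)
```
[2, 4, 2, 7, 746]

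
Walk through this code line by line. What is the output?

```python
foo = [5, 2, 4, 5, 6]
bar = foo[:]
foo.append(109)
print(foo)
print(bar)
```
[5, 2, 4, 5, 6, 109]
[5, 2, 4, 5, 6]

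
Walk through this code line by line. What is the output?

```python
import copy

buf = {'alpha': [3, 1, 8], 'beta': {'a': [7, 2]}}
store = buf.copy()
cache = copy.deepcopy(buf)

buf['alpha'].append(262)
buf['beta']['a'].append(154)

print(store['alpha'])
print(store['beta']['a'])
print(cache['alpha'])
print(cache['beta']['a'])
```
[3, 1, 8, 262]
[7, 2, 154]
[3, 1, 8]
[7, 2]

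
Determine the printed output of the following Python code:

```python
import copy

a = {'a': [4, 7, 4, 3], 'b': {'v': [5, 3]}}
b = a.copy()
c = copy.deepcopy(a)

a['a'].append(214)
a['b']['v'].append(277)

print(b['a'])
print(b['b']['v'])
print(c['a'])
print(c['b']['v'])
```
[4, 7, 4, 3, 214]
[5, 3, 277]
[4, 7, 4, 3]
[5, 3]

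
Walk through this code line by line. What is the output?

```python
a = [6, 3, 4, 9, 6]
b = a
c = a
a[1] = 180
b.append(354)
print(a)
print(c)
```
[6, 180, 4, 9, 6, 354]
[6, 180, 4, 9, 6, 354]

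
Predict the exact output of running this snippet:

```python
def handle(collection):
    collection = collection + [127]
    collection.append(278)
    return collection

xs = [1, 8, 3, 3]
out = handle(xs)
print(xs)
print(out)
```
[1, 8, 3, 3]
[1, 8, 3, 3, 127, 278]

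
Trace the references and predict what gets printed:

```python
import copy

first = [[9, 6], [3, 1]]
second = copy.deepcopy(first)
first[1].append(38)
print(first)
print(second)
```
[[9, 6], [3, 1, 38]]
[[9, 6], [3, 1]]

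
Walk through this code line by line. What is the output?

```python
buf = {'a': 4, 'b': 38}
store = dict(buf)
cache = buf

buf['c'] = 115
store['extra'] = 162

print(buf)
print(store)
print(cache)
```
{'a': 4, 'b': 38, 'c': 115}
{'a': 4, 'b': 38, 'extra': 162}
{'a': 4, 'b': 38, 'c': 115}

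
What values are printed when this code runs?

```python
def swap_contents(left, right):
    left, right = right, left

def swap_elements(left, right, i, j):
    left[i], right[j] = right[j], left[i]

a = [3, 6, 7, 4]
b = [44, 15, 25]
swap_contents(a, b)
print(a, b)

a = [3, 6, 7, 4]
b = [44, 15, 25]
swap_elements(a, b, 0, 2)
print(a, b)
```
[3, 6, 7, 4] [44, 15, 25]
[25, 6, 7, 4] [44, 15, 3]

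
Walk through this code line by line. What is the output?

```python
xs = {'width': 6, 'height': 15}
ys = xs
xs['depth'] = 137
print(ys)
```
{'width': 6, 'height': 15, 'depth': 137}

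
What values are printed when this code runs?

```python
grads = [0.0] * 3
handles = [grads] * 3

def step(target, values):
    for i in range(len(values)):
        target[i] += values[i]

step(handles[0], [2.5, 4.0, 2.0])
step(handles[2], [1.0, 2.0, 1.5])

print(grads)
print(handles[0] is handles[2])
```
[3.5, 6.0, 3.5]
True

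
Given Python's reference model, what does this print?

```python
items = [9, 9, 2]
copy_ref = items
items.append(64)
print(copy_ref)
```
[9, 9, 2, 64]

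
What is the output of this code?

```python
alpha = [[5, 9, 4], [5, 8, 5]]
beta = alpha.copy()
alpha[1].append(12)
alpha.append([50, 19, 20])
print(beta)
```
[[5, 9, 4], [5, 8, 5, 12]]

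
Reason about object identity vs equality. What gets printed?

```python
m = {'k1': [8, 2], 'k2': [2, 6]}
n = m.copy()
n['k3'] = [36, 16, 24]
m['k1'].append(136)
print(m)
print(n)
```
{'k1': [8, 2, 136], 'k2': [2, 6]}
{'k1': [8, 2, 136], 'k2': [2, 6], 'k3': [36, 16, 24]}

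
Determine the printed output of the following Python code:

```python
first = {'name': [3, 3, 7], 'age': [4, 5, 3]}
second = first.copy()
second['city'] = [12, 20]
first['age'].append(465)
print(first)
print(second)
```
{'name': [3, 3, 7], 'age': [4, 5, 3, 465]}
{'name': [3, 3, 7], 'age': [4, 5, 3, 465], 'city': [12, 20]}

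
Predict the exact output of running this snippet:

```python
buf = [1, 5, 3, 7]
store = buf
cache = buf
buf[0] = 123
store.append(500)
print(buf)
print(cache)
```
[123, 5, 3, 7, 500]
[123, 5, 3, 7, 500]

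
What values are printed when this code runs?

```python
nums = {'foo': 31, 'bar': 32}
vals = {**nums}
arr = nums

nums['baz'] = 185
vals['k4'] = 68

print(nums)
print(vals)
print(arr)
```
{'foo': 31, 'bar': 32, 'baz': 185}
{'foo': 31, 'bar': 32, 'k4': 68}
{'foo': 31, 'bar': 32, 'baz': 185}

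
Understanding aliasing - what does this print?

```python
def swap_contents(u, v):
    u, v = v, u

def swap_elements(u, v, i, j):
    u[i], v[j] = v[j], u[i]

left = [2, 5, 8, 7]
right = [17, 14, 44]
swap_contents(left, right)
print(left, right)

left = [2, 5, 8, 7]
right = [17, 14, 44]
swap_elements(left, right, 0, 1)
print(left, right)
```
[2, 5, 8, 7] [17, 14, 44]
[14, 5, 8, 7] [17, 2, 44]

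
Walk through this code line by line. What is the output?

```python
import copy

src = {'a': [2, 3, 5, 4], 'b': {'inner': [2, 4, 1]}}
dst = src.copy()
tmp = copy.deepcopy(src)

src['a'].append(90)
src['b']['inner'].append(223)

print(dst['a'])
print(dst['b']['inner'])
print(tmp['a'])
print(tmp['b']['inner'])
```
[2, 3, 5, 4, 90]
[2, 4, 1, 223]
[2, 3, 5, 4]
[2, 4, 1]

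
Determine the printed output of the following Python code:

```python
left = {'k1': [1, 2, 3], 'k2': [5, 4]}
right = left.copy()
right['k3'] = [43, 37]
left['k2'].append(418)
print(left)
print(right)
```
{'k1': [1, 2, 3], 'k2': [5, 4, 418]}
{'k1': [1, 2, 3], 'k2': [5, 4, 418], 'k3': [43, 37]}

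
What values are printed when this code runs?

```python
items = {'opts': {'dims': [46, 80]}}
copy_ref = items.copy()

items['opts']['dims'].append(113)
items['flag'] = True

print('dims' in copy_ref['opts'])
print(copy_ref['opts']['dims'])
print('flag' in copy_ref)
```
True
[46, 80, 113]
False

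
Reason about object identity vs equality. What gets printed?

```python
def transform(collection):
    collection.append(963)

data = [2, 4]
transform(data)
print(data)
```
[2, 4, 963]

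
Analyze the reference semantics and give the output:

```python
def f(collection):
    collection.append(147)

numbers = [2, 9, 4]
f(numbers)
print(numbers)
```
[2, 9, 4, 147]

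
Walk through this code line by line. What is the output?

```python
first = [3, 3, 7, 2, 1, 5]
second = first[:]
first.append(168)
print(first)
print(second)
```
[3, 3, 7, 2, 1, 5, 168]
[3, 3, 7, 2, 1, 5]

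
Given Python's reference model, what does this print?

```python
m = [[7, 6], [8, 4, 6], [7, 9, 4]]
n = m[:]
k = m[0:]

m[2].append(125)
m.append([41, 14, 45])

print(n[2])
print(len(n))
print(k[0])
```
[7, 9, 4, 125]
3
[7, 6]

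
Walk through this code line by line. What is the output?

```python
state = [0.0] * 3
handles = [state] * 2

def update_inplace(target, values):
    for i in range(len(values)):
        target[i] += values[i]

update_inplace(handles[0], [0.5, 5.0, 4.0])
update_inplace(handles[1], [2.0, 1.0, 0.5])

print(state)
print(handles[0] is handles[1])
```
[2.5, 6.0, 4.5]
True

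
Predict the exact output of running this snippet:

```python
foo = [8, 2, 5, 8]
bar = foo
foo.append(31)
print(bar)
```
[8, 2, 5, 8, 31]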